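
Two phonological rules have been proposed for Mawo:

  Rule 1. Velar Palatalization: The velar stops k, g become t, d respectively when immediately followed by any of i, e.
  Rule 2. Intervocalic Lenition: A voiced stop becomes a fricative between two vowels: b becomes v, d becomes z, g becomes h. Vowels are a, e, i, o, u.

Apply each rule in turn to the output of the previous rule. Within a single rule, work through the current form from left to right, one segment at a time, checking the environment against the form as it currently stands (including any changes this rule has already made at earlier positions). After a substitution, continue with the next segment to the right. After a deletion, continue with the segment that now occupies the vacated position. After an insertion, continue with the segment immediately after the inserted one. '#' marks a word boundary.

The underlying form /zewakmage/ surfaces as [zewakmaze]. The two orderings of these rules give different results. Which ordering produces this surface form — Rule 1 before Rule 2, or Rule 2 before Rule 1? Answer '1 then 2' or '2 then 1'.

Order 1 then 2:
  1 Velar Palatalization: [zewakmage] → [zewakmade]
  2 Intervocalic Lenition: [zewakmade] → [zewakmaze]
  result: [zewakmaze]
Order 2 then 1:
  2 Intervocalic Lenition: [zewakmage] → [zewakmahe]
  1 Velar Palatalization: no change — [zewakmahe]
  result: [zewakmahe]

1 then 2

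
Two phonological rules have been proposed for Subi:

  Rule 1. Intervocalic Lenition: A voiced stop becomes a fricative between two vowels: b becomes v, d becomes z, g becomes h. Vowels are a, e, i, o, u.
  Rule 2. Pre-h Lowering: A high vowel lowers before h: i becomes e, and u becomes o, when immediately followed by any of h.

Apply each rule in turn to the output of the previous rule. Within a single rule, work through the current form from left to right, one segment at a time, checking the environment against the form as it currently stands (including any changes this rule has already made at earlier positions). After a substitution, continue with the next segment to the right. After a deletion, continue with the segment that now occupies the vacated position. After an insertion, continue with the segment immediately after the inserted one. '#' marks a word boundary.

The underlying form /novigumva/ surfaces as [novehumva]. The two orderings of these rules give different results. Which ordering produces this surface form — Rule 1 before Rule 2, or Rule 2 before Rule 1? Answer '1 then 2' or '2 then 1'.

1 then 2

Order 1 then 2:
  1 Intervocalic Lenition: [novigumva] → [novihumva]
  2 Pre-h Lowering: [novihumva] → [novehumva]
  result: [novehumva]
Order 2 then 1:
  2 Pre-h Lowering: no change — [novigumva]
  1 Intervocalic Lenition: [novigumva] → [novihumva]
  result: [novihumva]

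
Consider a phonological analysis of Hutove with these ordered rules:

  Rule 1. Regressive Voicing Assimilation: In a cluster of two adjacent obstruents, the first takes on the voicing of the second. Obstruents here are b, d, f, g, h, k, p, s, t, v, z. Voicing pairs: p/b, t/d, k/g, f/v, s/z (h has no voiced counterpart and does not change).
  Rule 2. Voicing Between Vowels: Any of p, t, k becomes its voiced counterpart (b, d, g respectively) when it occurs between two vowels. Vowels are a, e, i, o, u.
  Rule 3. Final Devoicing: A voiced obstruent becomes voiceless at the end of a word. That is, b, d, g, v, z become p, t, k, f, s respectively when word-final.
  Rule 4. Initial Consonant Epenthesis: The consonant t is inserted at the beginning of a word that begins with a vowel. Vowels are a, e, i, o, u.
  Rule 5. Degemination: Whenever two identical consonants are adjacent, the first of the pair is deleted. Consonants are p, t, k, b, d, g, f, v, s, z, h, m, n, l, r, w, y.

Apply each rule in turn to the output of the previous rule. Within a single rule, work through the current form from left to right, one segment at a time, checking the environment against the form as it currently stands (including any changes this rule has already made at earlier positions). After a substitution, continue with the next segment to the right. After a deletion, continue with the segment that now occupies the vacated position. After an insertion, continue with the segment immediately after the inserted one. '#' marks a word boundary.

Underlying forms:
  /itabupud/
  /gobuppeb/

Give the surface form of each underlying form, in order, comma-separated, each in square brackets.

[tidabubut], [gobupep]

/itabupud/:
  Rule 1 Regressive Voicing Assimilation: no change — [itabupud]
  Rule 2 Voicing Between Vowels: [itabupud] → [idabubud]
  Rule 3 Final Devoicing: [idabubud] → [idabubut]
  Rule 4 Initial Consonant Epenthesis: [idabubut] → [tidabubut]
  Rule 5 Degemination: no change — [tidabubut]
/gobuppeb/:
  Rule 1 Regressive Voicing Assimilation: no change — [gobuppeb]
  Rule 2 Voicing Between Vowels: no change — [gobuppeb]
  Rule 3 Final Devoicing: [gobuppeb] → [gobuppep]
  Rule 4 Initial Consonant Epenthesis: no change — [gobuppep]
  Rule 5 Degemination: [gobuppep] → [gobupep]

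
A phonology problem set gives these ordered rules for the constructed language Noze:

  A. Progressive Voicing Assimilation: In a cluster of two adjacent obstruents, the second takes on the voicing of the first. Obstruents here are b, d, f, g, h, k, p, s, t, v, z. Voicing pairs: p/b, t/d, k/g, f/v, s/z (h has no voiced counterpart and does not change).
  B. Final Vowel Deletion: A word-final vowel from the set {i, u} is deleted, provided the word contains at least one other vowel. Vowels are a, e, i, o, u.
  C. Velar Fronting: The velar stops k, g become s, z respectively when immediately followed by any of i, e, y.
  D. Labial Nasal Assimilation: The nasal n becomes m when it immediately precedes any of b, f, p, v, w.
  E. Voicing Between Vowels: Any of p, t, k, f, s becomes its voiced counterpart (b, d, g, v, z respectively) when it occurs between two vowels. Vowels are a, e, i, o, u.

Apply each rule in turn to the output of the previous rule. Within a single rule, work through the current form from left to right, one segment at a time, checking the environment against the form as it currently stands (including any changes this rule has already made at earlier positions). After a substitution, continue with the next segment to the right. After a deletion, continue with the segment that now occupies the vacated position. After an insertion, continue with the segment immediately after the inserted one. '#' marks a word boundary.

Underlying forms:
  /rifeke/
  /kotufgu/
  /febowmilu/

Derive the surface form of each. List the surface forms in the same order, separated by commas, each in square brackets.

[riveze], [kodufk], [febowmil]

/rifeke/:
  A Progressive Voicing Assimilation: no change — [rifeke]
  B Final Vowel Deletion: no change — [rifeke]
  C Velar Fronting: [rifeke] → [rifese]
  D Labial Nasal Assimilation: no change — [rifese]
  E Voicing Between Vowels: [rifese] → [riveze]
/kotufgu/:
  A Progressive Voicing Assimilation: [kotufgu] → [kotufku]
  B Final Vowel Deletion: [kotufku] → [kotufk]
  C Velar Fronting: no change — [kotufk]
  D Labial Nasal Assimilation: no change — [kotufk]
  E Voicing Between Vowels: [kotufk] → [kodufk]
/febowmilu/:
  A Progressive Voicing Assimilation: no change — [febowmilu]
  B Final Vowel Deletion: [febowmilu] → [febowmil]
  C Velar Fronting: no change — [febowmil]
  D Labial Nasal Assimilation: no change — [febowmil]
  E Voicing Between Vowels: no change — [febowmil]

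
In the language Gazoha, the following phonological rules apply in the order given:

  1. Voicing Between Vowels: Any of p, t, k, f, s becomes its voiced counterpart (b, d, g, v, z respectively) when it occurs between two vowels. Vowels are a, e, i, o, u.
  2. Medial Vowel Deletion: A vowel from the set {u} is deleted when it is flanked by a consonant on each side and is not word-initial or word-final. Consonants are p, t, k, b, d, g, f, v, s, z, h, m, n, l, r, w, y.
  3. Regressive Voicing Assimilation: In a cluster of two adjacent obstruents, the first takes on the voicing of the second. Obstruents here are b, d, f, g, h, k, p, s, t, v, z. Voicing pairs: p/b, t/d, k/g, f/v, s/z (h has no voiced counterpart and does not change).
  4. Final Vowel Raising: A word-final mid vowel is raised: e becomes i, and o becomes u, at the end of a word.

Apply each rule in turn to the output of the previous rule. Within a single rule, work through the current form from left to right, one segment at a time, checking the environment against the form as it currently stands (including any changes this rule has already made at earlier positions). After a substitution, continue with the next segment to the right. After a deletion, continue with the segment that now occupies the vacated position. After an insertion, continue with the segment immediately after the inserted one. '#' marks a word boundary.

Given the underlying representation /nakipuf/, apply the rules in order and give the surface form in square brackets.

1 Voicing Between Vowels: [nakipuf] → [nagibuf]
2 Medial Vowel Deletion: [nagibuf] → [nagibf]
3 Regressive Voicing Assimilation: [nagibf] → [nagipf]
4 Final Vowel Raising: no change — [nagipf]

[nagipf]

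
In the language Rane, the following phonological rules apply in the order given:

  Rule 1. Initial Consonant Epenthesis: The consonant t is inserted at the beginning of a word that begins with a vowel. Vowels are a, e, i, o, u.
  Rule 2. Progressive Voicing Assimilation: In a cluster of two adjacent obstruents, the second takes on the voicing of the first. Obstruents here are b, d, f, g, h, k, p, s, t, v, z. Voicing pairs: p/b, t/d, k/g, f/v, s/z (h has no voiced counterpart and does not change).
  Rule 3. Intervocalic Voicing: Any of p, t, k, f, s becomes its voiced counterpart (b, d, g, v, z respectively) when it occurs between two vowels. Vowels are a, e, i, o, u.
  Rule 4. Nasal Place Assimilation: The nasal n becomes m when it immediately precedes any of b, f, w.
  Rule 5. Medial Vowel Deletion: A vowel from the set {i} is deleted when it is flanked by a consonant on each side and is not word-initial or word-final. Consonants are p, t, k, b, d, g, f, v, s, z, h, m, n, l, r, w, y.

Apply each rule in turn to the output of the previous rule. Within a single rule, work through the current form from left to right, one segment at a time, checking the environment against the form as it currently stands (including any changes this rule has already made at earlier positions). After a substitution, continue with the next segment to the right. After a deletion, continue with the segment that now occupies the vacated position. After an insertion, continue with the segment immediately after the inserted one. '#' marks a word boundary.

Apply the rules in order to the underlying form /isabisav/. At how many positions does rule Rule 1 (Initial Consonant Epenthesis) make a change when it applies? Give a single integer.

1

Rule 1 Initial Consonant Epenthesis: [isabisav] → [tisabisav]
Rule 2 Progressive Voicing Assimilation: no change — [tisabisav]
Rule 3 Intervocalic Voicing: [tisabisav] → [tizabizav]
Rule 4 Nasal Place Assimilation: no change — [tizabizav]
Rule 5 Medial Vowel Deletion: [tizabizav] → [tzabzav]
Rule Rule 1 changed 1 position(s).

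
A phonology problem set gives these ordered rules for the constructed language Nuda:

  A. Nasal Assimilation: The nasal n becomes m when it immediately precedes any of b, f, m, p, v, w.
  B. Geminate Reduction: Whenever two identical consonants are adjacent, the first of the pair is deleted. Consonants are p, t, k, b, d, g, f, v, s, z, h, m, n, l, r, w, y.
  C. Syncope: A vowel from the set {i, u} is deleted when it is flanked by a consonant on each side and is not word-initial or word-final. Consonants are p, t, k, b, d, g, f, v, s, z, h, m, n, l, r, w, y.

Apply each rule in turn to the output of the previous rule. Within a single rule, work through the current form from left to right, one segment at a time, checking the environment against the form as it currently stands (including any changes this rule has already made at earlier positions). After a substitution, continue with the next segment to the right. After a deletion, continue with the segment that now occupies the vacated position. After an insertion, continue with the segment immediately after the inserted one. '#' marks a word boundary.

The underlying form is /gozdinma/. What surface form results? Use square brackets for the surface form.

A Nasal Assimilation: [gozdinma] → [gozdimma]
B Geminate Reduction: [gozdimma] → [gozdima]
C Syncope: [gozdima] → [gozdma]

[gozdma]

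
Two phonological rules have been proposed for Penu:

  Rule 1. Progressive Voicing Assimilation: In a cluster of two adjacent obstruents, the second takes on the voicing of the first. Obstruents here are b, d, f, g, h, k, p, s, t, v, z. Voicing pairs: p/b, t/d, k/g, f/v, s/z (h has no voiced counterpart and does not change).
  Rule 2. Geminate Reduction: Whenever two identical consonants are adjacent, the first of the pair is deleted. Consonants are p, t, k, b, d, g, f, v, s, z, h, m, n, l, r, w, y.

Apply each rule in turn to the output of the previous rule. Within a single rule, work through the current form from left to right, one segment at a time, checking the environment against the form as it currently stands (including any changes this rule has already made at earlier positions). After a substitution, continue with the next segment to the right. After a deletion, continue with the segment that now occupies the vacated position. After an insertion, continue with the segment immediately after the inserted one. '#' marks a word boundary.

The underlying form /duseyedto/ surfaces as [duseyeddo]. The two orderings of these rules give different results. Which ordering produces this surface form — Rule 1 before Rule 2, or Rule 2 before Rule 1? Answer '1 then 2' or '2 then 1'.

2 then 1

Order 1 then 2:
  1 Progressive Voicing Assimilation: [duseyedto] → [duseyeddo]
  2 Geminate Reduction: [duseyeddo] → [duseyedo]
  result: [duseyedo]
Order 2 then 1:
  2 Geminate Reduction: no change — [duseyedto]
  1 Progressive Voicing Assimilation: [duseyedto] → [duseyeddo]
  result: [duseyeddo]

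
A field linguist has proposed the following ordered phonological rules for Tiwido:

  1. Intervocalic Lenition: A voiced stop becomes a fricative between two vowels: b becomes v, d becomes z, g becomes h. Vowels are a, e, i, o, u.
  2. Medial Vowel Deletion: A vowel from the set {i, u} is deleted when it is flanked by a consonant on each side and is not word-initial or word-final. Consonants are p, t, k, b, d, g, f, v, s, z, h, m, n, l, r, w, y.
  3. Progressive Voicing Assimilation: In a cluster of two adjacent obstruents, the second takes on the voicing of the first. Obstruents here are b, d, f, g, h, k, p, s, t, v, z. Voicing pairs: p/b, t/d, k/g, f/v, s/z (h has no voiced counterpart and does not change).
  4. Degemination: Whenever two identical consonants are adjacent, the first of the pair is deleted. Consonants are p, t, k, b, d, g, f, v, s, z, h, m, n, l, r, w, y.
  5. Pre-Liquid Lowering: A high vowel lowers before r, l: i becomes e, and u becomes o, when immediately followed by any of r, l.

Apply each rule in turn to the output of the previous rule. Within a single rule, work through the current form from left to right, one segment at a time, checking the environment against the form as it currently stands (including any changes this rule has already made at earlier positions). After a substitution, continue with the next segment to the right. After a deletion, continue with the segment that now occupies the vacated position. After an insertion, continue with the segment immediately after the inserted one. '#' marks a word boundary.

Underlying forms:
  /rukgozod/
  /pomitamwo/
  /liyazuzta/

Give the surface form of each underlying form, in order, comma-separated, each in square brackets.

[rkozod], [pomtamwo], [lyazda]

/rukgozod/:
  1 Intervocalic Lenition: no change — [rukgozod]
  2 Medial Vowel Deletion: [rukgozod] → [rkgozod]
  3 Progressive Voicing Assimilation: [rkgozod] → [rkkozod]
  4 Degemination: [rkkozod] → [rkozod]
  5 Pre-Liquid Lowering: no change — [rkozod]
/pomitamwo/:
  1 Intervocalic Lenition: no change — [pomitamwo]
  2 Medial Vowel Deletion: [pomitamwo] → [pomtamwo]
  3 Progressive Voicing Assimilation: no change — [pomtamwo]
  4 Degemination: no change — [pomtamwo]
  5 Pre-Liquid Lowering: no change — [pomtamwo]
/liyazuzta/:
  1 Intervocalic Lenition: no change — [liyazuzta]
  2 Medial Vowel Deletion: [liyazuzta] → [lyazzta]
  3 Progressive Voicing Assimilation: [lyazzta] → [lyazzda]
  4 Degemination: [lyazzda] → [lyazda]
  5 Pre-Liquid Lowering: no change — [lyazda]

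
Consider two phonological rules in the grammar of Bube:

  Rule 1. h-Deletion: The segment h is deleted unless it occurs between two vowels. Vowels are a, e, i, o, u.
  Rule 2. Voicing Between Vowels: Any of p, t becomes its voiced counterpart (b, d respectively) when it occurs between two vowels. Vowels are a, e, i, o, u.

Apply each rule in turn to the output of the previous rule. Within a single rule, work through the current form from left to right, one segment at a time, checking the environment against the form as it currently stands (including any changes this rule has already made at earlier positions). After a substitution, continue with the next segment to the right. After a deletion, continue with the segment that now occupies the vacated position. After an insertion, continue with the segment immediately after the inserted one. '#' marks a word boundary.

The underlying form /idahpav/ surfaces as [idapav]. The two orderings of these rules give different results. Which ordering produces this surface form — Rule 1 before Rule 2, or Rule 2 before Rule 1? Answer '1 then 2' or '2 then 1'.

Order 1 then 2:
  1 h-Deletion: [idahpav] → [idapav]
  2 Voicing Between Vowels: [idapav] → [idabav]
  result: [idabav]
Order 2 then 1:
  2 Voicing Between Vowels: no change — [idahpav]
  1 h-Deletion: [idahpav] → [idapav]
  result: [idapav]

2 then 1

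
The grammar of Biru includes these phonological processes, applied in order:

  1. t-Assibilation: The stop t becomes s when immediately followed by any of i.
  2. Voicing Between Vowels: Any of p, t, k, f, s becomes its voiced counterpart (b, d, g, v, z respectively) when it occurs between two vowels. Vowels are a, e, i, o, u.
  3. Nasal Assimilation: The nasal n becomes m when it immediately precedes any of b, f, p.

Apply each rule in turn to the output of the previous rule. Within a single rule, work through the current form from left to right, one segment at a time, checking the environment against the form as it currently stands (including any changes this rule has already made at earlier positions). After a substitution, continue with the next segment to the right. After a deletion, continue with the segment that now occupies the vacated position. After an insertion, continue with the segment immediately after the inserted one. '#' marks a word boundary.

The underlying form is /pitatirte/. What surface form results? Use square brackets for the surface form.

[pidazirte]

1 t-Assibilation: [pitatirte] → [pitasirte]
2 Voicing Between Vowels: [pitasirte] → [pidazirte]
3 Nasal Assimilation: no change — [pidazirte]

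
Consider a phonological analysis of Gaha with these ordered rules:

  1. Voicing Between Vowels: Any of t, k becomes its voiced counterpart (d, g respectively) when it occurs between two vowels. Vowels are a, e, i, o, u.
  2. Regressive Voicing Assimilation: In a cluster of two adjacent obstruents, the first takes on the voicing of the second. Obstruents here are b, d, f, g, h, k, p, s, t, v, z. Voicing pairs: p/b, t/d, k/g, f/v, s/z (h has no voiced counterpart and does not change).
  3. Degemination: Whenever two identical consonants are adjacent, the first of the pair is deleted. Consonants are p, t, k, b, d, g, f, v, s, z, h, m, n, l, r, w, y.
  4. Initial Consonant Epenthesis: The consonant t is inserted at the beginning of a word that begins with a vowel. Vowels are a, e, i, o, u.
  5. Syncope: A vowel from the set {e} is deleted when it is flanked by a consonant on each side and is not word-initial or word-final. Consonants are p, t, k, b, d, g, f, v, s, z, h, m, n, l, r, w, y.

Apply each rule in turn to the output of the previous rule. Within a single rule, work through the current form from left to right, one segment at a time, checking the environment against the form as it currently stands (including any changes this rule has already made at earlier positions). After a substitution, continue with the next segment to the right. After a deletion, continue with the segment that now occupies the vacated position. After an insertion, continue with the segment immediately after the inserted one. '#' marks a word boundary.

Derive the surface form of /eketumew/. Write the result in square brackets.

1 Voicing Between Vowels: [eketumew] → [egedumew]
2 Regressive Voicing Assimilation: no change — [egedumew]
3 Degemination: no change — [egedumew]
4 Initial Consonant Epenthesis: [egedumew] → [tegedumew]
5 Syncope: [tegedumew] → [tgdumw]

[tgdumw]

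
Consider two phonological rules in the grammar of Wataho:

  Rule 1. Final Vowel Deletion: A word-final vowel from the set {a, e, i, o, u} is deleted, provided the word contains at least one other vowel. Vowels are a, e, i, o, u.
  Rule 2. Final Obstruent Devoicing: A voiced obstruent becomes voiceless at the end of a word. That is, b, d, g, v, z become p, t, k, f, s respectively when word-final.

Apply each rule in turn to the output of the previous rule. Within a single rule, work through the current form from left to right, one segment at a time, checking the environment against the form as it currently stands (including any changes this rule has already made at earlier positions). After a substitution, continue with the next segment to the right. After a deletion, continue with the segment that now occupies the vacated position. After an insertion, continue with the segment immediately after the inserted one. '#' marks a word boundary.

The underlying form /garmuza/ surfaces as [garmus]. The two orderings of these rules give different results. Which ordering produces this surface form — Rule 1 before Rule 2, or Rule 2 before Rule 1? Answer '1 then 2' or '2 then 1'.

1 then 2

Order 1 then 2:
  1 Final Vowel Deletion: [garmuza] → [garmuz]
  2 Final Obstruent Devoicing: [garmuz] → [garmus]
  result: [garmus]
Order 2 then 1:
  2 Final Obstruent Devoicing: no change — [garmuza]
  1 Final Vowel Deletion: [garmuza] → [garmuz]
  result: [garmuz]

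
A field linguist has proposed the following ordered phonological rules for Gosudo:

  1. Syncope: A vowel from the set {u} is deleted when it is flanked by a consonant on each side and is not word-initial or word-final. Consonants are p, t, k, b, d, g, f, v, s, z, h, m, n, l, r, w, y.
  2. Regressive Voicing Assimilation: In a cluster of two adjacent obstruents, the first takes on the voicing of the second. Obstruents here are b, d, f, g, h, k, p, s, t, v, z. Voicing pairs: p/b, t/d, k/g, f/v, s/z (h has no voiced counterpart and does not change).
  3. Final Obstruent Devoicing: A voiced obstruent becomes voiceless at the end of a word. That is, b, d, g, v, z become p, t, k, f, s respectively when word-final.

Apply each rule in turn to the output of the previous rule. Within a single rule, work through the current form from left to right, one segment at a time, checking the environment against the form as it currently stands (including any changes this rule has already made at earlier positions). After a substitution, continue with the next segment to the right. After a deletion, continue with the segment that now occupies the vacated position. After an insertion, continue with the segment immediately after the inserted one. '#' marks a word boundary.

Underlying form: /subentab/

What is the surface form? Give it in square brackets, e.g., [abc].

[zbentap]

1 Syncope: [subentab] → [sbentab]
2 Regressive Voicing Assimilation: [sbentab] → [zbentab]
3 Final Obstruent Devoicing: [zbentab] → [zbentap]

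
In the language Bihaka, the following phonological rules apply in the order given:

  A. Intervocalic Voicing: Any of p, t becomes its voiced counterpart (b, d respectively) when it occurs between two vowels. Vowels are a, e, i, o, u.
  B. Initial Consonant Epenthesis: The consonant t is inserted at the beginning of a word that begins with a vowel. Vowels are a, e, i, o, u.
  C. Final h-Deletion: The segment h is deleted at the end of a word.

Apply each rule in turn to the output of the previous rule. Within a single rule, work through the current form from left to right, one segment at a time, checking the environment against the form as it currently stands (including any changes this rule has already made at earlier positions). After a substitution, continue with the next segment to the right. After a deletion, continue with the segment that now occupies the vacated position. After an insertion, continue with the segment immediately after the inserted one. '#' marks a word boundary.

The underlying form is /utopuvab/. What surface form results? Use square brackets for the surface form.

A Intervocalic Voicing: [utopuvab] → [udobuvab]
B Initial Consonant Epenthesis: [udobuvab] → [tudobuvab]
C Final h-Deletion: no change — [tudobuvab]

[tudobuvab]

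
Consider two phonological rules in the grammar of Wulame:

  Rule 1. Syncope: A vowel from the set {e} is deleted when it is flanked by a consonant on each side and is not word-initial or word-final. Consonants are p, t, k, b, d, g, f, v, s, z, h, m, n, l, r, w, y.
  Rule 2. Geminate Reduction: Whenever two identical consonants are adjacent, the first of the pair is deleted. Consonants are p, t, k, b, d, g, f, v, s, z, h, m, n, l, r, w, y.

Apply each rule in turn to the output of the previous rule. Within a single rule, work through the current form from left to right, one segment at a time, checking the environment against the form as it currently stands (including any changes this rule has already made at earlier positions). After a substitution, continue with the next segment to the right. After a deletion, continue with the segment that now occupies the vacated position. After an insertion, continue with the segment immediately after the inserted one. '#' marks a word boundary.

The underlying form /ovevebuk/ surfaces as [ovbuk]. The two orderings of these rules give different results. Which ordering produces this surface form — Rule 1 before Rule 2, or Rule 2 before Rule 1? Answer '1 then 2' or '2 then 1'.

1 then 2

Order 1 then 2:
  1 Syncope: [ovevebuk] → [ovvbuk]
  2 Geminate Reduction: [ovvbuk] → [ovbuk]
  result: [ovbuk]
Order 2 then 1:
  2 Geminate Reduction: no change — [ovevebuk]
  1 Syncope: [ovevebuk] → [ovvbuk]
  result: [ovvbuk]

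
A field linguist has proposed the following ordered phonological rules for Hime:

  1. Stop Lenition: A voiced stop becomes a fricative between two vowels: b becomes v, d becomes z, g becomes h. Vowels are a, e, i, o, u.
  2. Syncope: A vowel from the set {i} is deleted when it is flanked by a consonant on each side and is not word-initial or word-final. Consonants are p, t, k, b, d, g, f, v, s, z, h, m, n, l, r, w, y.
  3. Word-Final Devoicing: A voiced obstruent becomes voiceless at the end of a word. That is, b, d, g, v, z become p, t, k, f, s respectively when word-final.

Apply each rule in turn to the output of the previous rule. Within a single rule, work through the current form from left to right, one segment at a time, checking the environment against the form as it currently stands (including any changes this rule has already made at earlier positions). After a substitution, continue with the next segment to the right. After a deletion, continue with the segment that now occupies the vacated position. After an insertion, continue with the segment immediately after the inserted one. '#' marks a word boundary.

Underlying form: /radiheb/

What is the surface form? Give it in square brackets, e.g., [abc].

1 Stop Lenition: [radiheb] → [raziheb]
2 Syncope: [raziheb] → [razheb]
3 Word-Final Devoicing: [razheb] → [razhep]

[razhep]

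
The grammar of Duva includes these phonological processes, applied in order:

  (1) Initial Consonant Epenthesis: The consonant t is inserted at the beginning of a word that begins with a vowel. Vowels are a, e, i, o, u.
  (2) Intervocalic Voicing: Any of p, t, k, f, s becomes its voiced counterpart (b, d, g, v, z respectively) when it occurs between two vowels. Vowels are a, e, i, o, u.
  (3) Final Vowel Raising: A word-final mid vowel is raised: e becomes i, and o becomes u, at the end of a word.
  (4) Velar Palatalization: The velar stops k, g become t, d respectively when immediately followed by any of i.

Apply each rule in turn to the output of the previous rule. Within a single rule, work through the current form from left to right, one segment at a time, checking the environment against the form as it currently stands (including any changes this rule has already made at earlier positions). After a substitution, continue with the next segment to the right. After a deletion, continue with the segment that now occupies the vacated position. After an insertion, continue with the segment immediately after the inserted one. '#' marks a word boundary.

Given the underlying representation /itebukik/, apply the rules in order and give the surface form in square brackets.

[tidebudik]

(1) Initial Consonant Epenthesis: [itebukik] → [titebukik]
(2) Intervocalic Voicing: [titebukik] → [tidebugik]
(3) Final Vowel Raising: no change — [tidebugik]
(4) Velar Palatalization: [tidebugik] → [tidebudik]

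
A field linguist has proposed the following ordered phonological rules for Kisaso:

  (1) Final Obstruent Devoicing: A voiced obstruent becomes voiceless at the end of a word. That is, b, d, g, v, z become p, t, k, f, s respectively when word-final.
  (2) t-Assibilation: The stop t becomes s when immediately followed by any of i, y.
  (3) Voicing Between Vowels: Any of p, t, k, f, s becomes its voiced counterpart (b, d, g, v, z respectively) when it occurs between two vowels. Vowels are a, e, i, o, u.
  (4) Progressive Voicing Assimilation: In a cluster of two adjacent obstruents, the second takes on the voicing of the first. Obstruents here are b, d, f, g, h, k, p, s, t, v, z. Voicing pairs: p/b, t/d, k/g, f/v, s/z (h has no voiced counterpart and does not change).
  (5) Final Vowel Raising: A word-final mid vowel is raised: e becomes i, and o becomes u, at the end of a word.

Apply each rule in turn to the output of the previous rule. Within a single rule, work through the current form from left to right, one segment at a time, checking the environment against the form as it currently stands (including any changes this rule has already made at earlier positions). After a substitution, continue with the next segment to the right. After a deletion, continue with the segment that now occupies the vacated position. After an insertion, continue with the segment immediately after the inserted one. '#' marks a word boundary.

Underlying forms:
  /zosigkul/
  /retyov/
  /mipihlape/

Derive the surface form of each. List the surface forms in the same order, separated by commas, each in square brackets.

[zoziggul], [resyof], [mibihlabi]

/zosigkul/:
  (1) Final Obstruent Devoicing: no change — [zosigkul]
  (2) t-Assibilation: no change — [zosigkul]
  (3) Voicing Between Vowels: [zosigkul] → [zozigkul]
  (4) Progressive Voicing Assimilation: [zozigkul] → [zoziggul]
  (5) Final Vowel Raising: no change — [zoziggul]
/retyov/:
  (1) Final Obstruent Devoicing: [retyov] → [retyof]
  (2) t-Assibilation: [retyof] → [resyof]
  (3) Voicing Between Vowels: no change — [resyof]
  (4) Progressive Voicing Assimilation: no change — [resyof]
  (5) Final Vowel Raising: no change — [resyof]
/mipihlape/:
  (1) Final Obstruent Devoicing: no change — [mipihlape]
  (2) t-Assibilation: no change — [mipihlape]
  (3) Voicing Between Vowels: [mipihlape] → [mibihlabe]
  (4) Progressive Voicing Assimilation: no change — [mibihlabe]
  (5) Final Vowel Raising: [mibihlabe] → [mibihlabi]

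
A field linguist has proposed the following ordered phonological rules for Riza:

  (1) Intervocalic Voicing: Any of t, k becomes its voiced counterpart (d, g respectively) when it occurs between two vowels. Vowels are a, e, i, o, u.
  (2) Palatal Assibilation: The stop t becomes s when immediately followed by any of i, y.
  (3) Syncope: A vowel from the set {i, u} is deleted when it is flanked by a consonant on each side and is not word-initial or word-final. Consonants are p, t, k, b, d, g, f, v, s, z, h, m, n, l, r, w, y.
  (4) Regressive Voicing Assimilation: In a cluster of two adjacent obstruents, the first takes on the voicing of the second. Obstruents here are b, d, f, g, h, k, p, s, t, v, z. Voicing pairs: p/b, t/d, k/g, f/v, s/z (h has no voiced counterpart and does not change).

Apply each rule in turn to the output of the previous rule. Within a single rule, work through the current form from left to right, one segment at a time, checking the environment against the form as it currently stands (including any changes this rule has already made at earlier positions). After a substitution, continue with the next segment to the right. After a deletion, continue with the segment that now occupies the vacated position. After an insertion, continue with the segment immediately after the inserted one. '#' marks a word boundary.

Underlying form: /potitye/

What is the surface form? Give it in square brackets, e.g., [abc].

[potsye]

(1) Intervocalic Voicing: [potitye] → [poditye]
(2) Palatal Assibilation: [poditye] → [podisye]
(3) Syncope: [podisye] → [podsye]
(4) Regressive Voicing Assimilation: [podsye] → [potsye]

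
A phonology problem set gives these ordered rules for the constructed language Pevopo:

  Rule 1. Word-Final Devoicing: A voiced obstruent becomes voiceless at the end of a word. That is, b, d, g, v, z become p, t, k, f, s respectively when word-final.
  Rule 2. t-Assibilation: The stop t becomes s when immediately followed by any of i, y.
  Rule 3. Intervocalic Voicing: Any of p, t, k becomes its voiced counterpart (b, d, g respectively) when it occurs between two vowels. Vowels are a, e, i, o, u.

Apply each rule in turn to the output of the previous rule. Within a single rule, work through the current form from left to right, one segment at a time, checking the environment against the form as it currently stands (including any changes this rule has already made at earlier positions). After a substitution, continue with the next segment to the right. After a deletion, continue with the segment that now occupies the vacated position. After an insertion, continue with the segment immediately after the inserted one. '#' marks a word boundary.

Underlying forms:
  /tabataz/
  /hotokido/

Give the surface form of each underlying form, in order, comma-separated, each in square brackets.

/tabataz/:
  Rule 1 Word-Final Devoicing: [tabataz] → [tabatas]
  Rule 2 t-Assibilation: no change — [tabatas]
  Rule 3 Intervocalic Voicing: [tabatas] → [tabadas]
/hotokido/:
  Rule 1 Word-Final Devoicing: no change — [hotokido]
  Rule 2 t-Assibilation: no change — [hotokido]
  Rule 3 Intervocalic Voicing: [hotokido] → [hodogido]

[tabadas], [hodogido]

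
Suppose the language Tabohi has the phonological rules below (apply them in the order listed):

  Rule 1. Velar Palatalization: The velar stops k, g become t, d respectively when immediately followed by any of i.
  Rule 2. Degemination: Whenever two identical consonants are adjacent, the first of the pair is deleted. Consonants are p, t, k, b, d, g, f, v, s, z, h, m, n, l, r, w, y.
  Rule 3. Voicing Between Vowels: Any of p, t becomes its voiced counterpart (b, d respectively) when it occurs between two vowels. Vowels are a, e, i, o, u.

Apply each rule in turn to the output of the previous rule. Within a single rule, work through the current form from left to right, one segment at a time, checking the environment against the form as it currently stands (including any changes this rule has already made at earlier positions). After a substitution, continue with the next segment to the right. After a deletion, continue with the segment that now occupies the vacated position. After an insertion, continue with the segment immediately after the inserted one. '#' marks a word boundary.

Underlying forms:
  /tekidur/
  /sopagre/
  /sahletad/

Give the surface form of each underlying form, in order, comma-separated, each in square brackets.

/tekidur/:
  Rule 1 Velar Palatalization: [tekidur] → [tetidur]
  Rule 2 Degemination: no change — [tetidur]
  Rule 3 Voicing Between Vowels: [tetidur] → [tedidur]
/sopagre/:
  Rule 1 Velar Palatalization: no change — [sopagre]
  Rule 2 Degemination: no change — [sopagre]
  Rule 3 Voicing Between Vowels: [sopagre] → [sobagre]
/sahletad/:
  Rule 1 Velar Palatalization: no change — [sahletad]
  Rule 2 Degemination: no change — [sahletad]
  Rule 3 Voicing Between Vowels: [sahletad] → [sahledad]

[tedidur], [sobagre], [sahledad]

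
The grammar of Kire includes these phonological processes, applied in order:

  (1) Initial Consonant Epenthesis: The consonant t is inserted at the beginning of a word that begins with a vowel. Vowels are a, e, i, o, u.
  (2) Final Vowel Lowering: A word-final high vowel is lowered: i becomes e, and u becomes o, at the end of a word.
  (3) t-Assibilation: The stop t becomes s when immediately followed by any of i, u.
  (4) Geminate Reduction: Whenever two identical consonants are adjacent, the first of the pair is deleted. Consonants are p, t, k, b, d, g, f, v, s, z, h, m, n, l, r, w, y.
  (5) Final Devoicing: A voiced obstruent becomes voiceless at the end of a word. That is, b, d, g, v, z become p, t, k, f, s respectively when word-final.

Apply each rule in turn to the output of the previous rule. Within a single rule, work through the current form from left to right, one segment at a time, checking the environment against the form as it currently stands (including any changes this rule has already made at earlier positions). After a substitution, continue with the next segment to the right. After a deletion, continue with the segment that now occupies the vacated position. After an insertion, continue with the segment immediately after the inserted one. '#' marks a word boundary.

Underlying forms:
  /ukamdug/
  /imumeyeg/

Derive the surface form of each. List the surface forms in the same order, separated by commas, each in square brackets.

/ukamdug/:
  (1) Initial Consonant Epenthesis: [ukamdug] → [tukamdug]
  (2) Final Vowel Lowering: no change — [tukamdug]
  (3) t-Assibilation: [tukamdug] → [sukamdug]
  (4) Geminate Reduction: no change — [sukamdug]
  (5) Final Devoicing: [sukamdug] → [sukamduk]
/imumeyeg/:
  (1) Initial Consonant Epenthesis: [imumeyeg] → [timumeyeg]
  (2) Final Vowel Lowering: no change — [timumeyeg]
  (3) t-Assibilation: [timumeyeg] → [simumeyeg]
  (4) Geminate Reduction: no change — [simumeyeg]
  (5) Final Devoicing: [simumeyeg] → [simumeyek]

[sukamduk], [simumeyek]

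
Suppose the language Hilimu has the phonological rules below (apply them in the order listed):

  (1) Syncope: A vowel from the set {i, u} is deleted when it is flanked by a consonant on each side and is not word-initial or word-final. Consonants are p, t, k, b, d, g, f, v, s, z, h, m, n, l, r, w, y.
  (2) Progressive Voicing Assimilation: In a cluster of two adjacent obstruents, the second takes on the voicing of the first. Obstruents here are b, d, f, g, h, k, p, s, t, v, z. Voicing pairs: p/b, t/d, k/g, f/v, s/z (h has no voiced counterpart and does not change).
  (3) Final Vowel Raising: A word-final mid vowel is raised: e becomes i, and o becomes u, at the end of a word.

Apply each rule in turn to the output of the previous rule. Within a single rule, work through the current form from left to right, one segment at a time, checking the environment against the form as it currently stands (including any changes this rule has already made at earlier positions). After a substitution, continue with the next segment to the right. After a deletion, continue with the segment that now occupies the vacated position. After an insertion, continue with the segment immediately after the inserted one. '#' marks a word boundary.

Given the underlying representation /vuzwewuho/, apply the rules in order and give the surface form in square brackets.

(1) Syncope: [vuzwewuho] → [vzwewho]
(2) Progressive Voicing Assimilation: no change — [vzwewho]
(3) Final Vowel Raising: [vzwewho] → [vzwewhu]

[vzwewhu]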